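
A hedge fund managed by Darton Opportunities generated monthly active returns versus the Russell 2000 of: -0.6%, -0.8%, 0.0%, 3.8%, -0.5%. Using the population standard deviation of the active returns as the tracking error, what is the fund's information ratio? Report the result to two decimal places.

Mean return r̄ = 1.90 / 5 = 0.3800%
Σ(r − r̄)² = 14.9680; population σ = √(14.9680/5) = 1.7302%
IR = r̄ / tracking error = 0.3800 / 1.7302 = 0.2196

0.22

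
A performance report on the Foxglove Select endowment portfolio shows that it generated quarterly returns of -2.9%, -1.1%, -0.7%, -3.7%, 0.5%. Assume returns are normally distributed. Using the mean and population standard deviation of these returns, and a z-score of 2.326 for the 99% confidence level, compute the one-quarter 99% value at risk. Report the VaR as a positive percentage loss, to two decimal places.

5.12

r̄ = (-2.9 − 1.1 − 0.7 − 3.7 + 0.5) / 5 = -1.5800%
Σ(r − r̄)² = (-2.9 − (-1.5800))² + (-1.1 − (-1.5800))² + (-0.7 − (-1.5800))² + … = 11.5680
population σ = √(11.5680 / 5) = √2.3136 = 1.5211%
VaR = −(r̄ − z·σ) = −(-1.5800 − 2.326 × 1.5211) = −(-5.1181) = 5.1181%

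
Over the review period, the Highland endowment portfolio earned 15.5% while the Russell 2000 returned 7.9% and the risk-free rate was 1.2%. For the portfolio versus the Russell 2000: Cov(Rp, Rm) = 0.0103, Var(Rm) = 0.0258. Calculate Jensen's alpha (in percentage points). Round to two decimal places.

11.63

β = Cov / Var = 0.0103 / 0.0258 = 0.3992
E[R] = Rf + β(Rm − Rf) = 1.2% + 0.3992 × (7.9% − 1.2%) = 3.8746%
α = Rp − E[R] = 15.5% − 3.8746% = 11.6254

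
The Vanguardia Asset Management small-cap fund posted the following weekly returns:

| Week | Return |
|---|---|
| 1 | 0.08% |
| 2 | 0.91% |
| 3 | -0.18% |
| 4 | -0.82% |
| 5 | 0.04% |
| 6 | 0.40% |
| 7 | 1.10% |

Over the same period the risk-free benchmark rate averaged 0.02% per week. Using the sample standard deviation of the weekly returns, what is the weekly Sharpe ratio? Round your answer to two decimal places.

r̄ = (0.08 + 0.91 − 0.18 − 0.82 + 0.04 + 0.4 + 1.1) / 7 = 0.2186%
Sample std dev = √[2.5765 / 6] = 0.6553%
Sharpe = (r̄ − rf) / σ = (0.2186 − 0.02) / 0.6553 = 0.1986 / 0.6553 = 0.3031

0.30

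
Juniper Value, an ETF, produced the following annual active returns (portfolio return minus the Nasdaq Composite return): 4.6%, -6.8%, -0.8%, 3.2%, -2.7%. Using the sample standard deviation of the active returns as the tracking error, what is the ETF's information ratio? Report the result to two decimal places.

-0.11

μ = (4.6 − 6.8 − 0.8 + 3.2 − 2.7) / 5 = -2.50 / 5 = -0.5000%
Sample std dev = √[84.3200 / 4] = 4.5913%
IR = μ / tracking error = -0.5000 / 4.5913 = -0.1089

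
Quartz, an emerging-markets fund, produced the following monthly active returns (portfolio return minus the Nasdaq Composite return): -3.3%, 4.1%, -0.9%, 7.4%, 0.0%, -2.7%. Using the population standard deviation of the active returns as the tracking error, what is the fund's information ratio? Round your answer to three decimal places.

0.201

Mean return μ = 4.60 / 6 = 0.7667%
Σ(r − μ)² = (-3.3 − 0.7667)² + (4.1 − 0.7667)² + … = 87.0333
population σ = √(87.0333 / 6) = √14.5056 = 3.8086%
IR = μ / tracking error = 0.7667 / 3.8086 = 0.2013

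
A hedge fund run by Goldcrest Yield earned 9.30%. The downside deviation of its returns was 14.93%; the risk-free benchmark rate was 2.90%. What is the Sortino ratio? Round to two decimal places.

0.43

Sortino = (Rp − Rf) / σd = (9.30% − 2.90%) / 14.93% = 6.40% / 14.93% = 0.4287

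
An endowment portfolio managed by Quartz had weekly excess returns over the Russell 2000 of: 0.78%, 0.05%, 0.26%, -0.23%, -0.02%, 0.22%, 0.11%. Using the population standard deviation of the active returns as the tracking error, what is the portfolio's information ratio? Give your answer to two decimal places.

Mean return μ = 1.170 / 7 = 0.1671%
Σ(r − μ)² = 0.5967; population σ = √(0.5967/7) = 0.2920%
IR = μ / tracking error = 0.1671 / 0.2920 = 0.5723

0.57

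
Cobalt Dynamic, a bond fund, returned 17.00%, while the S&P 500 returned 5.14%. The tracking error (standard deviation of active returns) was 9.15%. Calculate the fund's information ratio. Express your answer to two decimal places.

IR = (Rp − Rb) / TE = (17.00% − 5.14%) / 9.15% = 11.86% / 9.15% = 1.2962

1.30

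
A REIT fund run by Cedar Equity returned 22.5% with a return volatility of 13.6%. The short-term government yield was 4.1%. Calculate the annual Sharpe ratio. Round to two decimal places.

1.35

Sharpe = (Rp − Rf) / σp = (22.5% − 4.1%) / 13.6% = 18.40% / 13.6% = 1.3529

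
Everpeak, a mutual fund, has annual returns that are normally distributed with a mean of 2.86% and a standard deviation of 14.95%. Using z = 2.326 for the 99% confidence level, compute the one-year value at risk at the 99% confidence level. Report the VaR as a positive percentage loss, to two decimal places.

VaR (as % loss) = −(μ − z·σ) = −(2.86% − 2.326 × 14.95%) = −(-31.9137%) = 31.9137%

31.91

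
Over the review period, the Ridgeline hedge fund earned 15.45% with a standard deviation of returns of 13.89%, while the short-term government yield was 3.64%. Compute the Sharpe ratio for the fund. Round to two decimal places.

0.85

Sharpe = (Rp − Rf) / σp = (15.45% − 3.64%) / 13.89% = 11.81% / 13.89% = 0.8503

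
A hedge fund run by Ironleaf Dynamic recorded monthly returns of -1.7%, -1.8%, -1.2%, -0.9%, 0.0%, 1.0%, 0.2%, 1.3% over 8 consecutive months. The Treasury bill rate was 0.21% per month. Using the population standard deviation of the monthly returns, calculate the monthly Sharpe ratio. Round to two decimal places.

-0.54

Mean return r̄ = -3.10 / 8 = -0.3875%
Σ(r − r̄)² = (-1.7 − (-0.3875))² + (-1.8 − (-0.3875))² + … = 9.9088
σ = √[9.9088 / 8] = 1.1129%
Sharpe = (r̄ − rf) / σ = (-0.3875 − 0.21) / 1.1129 = -0.5975 / 1.1129 = -0.5369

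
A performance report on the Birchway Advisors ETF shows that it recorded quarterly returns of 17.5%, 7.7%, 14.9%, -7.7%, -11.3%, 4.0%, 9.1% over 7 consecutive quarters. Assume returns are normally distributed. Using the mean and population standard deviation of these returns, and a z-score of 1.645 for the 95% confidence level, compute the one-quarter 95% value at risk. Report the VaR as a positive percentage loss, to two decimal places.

Mean return r̄ = 34.20 / 7 = 4.8857%
Population std dev = √[706.2486 / 7] = 10.0445%
VaR = −(r̄ − z·σ) = −(4.8857 − 1.645 × 10.0445) = −(-11.6375) = 11.6375%

11.64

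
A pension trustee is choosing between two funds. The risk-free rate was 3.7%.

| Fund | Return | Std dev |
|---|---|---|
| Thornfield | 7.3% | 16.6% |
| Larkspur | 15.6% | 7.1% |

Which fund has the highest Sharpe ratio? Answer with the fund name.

Thornfield: Sharpe ratio = (7.3% − 3.7%) / 16.6% = 0.217
Larkspur: Sharpe ratio = (15.6% − 3.7%) / 7.1% = 1.676
Highest: Larkspur (1.676).

Larkspur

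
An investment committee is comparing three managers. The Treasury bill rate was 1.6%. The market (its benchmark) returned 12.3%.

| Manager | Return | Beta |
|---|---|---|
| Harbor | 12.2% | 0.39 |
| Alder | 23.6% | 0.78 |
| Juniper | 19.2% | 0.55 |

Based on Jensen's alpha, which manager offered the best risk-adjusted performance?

Alder

Harbor: α = 12.2% − [1.6% + 0.39 × (12.3% − 1.6%)] = 6.427
Alder: α = 23.6% − [1.6% + 0.78 × (12.3% − 1.6%)] = 13.654
Juniper: α = 19.2% − [1.6% + 0.55 × (12.3% − 1.6%)] = 11.715
Highest: Alder (13.654).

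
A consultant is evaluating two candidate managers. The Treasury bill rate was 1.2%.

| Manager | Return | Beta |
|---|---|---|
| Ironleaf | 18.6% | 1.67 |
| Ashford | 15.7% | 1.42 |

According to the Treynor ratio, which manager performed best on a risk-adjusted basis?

Ironleaf

Ironleaf: Treynor = (18.6% − 1.2%) / 1.67 = 10.419
Ashford: Treynor = (15.7% − 1.2%) / 1.42 = 10.211
Highest: Ironleaf (10.419).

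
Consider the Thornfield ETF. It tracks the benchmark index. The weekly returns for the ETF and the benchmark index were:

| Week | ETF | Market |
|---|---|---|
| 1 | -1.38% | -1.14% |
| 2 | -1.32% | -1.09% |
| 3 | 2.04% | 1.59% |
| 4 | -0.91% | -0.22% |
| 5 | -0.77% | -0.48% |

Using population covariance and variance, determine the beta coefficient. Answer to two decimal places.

1.26

r̄p = -0.4680%,  r̄m = -0.2680%
Cov = Σ(rp − r̄p)(rm − r̄m) / 5 = 1.2397
Var(rm) = Σ(rm − r̄m)² / 5 = 0.9871
β = Cov / Var = 1.2397 / 0.9871 = 1.2559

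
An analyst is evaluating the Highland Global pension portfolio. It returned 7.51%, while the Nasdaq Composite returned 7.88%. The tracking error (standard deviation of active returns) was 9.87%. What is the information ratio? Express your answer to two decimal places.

IR = (Rp − Rb) / TE = (7.51% − 7.88%) / 9.87% = -0.37% / 9.87% = -0.0375

-0.04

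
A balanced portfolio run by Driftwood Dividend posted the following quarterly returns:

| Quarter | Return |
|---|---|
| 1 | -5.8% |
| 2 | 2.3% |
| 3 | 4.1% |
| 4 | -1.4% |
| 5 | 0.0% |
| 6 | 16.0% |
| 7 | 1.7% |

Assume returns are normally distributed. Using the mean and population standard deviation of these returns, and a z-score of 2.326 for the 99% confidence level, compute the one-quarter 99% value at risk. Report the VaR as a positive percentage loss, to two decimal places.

12.19

μ = (-5.8 + 2.3 + 4.1 − 1.4 + 0 + 16 + 1.7) / 7 = 16.90 / 7 = 2.4143%
Σ(r − μ)² = (-5.8 − 2.4143)² + (2.3 − 2.4143)² + (4.1 − 2.4143)² + … = 275.7886
σ = √[275.7886 / 7] = 6.2768%
VaR = −(μ − z·σ) = −(2.4143 − 2.326 × 6.2768) = −(-12.1855) = 12.1855%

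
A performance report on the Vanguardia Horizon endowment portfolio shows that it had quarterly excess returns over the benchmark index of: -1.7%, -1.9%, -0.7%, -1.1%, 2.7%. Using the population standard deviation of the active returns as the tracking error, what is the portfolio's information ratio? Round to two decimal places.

Mean return μ = -2.70 / 5 = -0.5400%
Σ(r − μ)² = (-1.7 − (-0.5400))² + (-1.9 − (-0.5400))² + (-0.7 − (-0.5400))² + … = 14.0320
σ = √[14.0320 / 5] = 1.6752%
IR = μ / tracking error = -0.5400 / 1.6752 = -0.3223

-0.32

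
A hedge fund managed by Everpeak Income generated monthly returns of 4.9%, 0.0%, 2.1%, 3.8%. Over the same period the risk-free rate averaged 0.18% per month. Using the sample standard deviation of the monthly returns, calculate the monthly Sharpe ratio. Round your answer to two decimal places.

Mean return r̄ = 10.80 / 4 = 2.7000%
Σ(r − r̄)² = 13.7000; sample σ = √(13.7000/3) = 2.1370%
Sharpe = (r̄ − rf) / σ = (2.7000 − 0.18) / 2.1370 = 2.5200 / 2.1370 = 1.1792

1.18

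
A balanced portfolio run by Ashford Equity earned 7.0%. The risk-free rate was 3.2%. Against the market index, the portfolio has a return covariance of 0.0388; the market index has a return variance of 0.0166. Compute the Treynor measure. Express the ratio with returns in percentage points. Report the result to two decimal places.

β = Cov / Var = 0.0388 / 0.0166 = 2.3373
Treynor = (Rp − Rf) / β = (7.0% − 3.2%) / 2.3373 = 3.80 / 2.3373 = 1.6258

1.63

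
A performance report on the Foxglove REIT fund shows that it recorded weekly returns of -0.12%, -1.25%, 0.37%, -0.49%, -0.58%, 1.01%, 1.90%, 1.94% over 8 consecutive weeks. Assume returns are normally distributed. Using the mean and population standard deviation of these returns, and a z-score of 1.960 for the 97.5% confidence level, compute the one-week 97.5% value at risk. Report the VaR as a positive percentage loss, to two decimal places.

1.81

r̄ = (-0.12 − 1.25 + 0.37 − 0.49 − 0.58 + 1.01 + 1.9 + 1.94) / 8 = 0.3475%
Population std dev = √[9.7180 / 8] = 1.1022%
VaR = −(r̄ − z·σ) = −(0.3475 − 1.960 × 1.1022) = −(-1.8128) = 1.8128%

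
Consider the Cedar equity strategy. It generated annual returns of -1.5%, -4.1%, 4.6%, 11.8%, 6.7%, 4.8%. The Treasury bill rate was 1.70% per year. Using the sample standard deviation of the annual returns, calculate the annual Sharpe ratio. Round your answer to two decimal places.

Mean return r̄ = 22.30 / 6 = 3.7167%
Σ(r − r̄)² = (-1.5 − 3.7167)² + (-4.1 − 3.7167)² + (4.6 − 3.7167)² + … = 164.5083
sample σ = √(164.5083 / 5) = √32.9017 = 5.7360%
Sharpe = (r̄ − rf) / σ = (3.7167 − 1.7) / 5.7360 = 2.0167 / 5.7360 = 0.3516

0.35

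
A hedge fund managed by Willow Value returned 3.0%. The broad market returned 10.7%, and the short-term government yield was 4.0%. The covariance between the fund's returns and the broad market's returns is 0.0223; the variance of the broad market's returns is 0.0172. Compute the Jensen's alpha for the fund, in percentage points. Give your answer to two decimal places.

-9.69

β = Cov / Var = 0.0223 / 0.0172 = 1.2965
E[R] = Rf + β(Rm − Rf) = 4.0% + 1.2965 × (10.7% − 4.0%) = 12.6866%
α = Rp − E[R] = 3.0% − 12.6866% = -9.6866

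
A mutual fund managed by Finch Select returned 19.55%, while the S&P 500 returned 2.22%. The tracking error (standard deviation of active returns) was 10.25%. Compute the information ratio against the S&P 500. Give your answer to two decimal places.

1.69

IR = (Rp − Rb) / TE = (19.55% − 2.22%) / 10.25% = 17.33% / 10.25% = 1.6907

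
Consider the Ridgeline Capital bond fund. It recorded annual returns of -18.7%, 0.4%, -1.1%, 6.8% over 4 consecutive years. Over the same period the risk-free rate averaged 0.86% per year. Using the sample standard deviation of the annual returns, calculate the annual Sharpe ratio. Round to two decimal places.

Mean return r̄ = -12.60 / 4 = -3.1500%
Σ(r − r̄)² = 357.6100; sample σ = √(357.6100/3) = 10.9180%
Sharpe = (r̄ − rf) / σ = (-3.1500 − 0.86) / 10.9180 = -4.0100 / 10.9180 = -0.3673

-0.37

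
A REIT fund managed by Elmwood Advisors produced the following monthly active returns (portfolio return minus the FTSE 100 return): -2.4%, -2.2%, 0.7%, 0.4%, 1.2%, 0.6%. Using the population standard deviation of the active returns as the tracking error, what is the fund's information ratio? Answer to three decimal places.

Mean return μ = -1.70 / 6 = -0.2833%
Population std dev = √[12.5683 / 6] = 1.4473%
IR = μ / tracking error = -0.2833 / 1.4473 = -0.1957

-0.196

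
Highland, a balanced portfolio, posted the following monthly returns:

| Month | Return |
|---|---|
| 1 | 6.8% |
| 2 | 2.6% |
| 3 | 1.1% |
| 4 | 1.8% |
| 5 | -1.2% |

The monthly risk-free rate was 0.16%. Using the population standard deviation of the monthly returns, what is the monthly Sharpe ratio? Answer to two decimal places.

μ = (6.8 + 2.6 + 1.1 + 1.8 − 1.2) / 5 = 11.10 / 5 = 2.2200%
Σ(r − μ)² = 34.2480; population σ = √(34.2480/5) = 2.6172%
Sharpe = (μ − rf) / σ = (2.2200 − 0.16) / 2.6172 = 2.0600 / 2.6172 = 0.7871

0.79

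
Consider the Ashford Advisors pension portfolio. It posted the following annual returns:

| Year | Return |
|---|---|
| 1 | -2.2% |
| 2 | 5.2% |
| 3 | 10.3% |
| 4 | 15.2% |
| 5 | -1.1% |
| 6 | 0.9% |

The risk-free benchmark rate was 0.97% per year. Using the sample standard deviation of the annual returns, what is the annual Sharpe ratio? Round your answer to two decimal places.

0.54

μ = (-2.2 + 5.2 + 10.3 + 15.2 − 1.1 + 0.9) / 6 = 28.30 / 6 = 4.7167%
Sample std dev = √[237.5483 / 5] = 6.8927%
Sharpe = (μ − rf) / σ = (4.7167 − 0.97) / 6.8927 = 3.7467 / 6.8927 = 0.5436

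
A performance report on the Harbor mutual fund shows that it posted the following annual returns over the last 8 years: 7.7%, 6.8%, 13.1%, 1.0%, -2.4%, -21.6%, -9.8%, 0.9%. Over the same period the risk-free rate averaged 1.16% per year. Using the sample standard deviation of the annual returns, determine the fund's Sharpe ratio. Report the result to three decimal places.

-0.155

Mean return r̄ = -4.30 / 8 = -0.5375%
Σ(r − r̄)² = (7.7 − (-0.5375))² + (6.8 − (-0.5375))² + (13.1 − (-0.5375))² + … = 844.9988
σ = √[844.9988 / 7] = 10.9870%
Sharpe = (r̄ − rf) / σ = (-0.5375 − 1.16) / 10.9870 = -1.6975 / 10.9870 = -0.1545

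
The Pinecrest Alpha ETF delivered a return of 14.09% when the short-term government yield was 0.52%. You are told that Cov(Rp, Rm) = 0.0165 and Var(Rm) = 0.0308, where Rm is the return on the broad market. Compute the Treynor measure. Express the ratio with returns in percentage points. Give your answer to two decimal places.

β = Cov / Var = 0.0165 / 0.0308 = 0.5357
Treynor = (Rp − Rf) / β = (14.09% − 0.52%) / 0.5357 = 13.57 / 0.5357 = 25.3313

25.33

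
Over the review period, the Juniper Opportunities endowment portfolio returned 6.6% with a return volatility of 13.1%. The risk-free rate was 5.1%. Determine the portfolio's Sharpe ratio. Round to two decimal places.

Sharpe = (Rp − Rf) / σp = (6.6% − 5.1%) / 13.1% = 1.50% / 13.1% = 0.1145

0.11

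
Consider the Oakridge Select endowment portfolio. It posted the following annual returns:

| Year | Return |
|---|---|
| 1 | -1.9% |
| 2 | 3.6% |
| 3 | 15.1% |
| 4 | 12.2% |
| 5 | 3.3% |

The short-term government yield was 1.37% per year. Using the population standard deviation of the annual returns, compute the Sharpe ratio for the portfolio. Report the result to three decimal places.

r̄ = (-1.9 + 3.6 + 15.1 + 12.2 + 3.3) / 5 = 32.30 / 5 = 6.4600%
Population std dev = √[195.6520 / 5] = 6.2554%
Sharpe = (r̄ − rf) / σ = (6.4600 − 1.37) / 6.2554 = 5.0900 / 6.2554 = 0.8137

0.814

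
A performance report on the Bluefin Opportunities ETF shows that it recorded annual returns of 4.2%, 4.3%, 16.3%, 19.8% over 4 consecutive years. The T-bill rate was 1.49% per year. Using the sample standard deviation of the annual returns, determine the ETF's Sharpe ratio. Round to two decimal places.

1.19

r̄ = (4.2 + 4.3 + 16.3 + 19.8) / 4 = 11.1500%
Σ(r − r̄)² = 196.5700; sample σ = √(196.5700/3) = 8.0946%
Sharpe = (r̄ − rf) / σ = (11.1500 − 1.49) / 8.0946 = 9.6600 / 8.0946 = 1.1934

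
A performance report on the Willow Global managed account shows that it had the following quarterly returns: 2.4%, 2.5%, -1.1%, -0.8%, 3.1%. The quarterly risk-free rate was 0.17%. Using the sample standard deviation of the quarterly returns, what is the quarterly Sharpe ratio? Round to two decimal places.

r̄ = (2.4 + 2.5 − 1.1 − 0.8 + 3.1) / 5 = 6.10 / 5 = 1.2200%
Sample std dev = √[16.0280 / 4] = 2.0017%
Sharpe = (r̄ − rf) / σ = (1.2200 − 0.17) / 2.0017 = 1.0500 / 2.0017 = 0.5246

0.52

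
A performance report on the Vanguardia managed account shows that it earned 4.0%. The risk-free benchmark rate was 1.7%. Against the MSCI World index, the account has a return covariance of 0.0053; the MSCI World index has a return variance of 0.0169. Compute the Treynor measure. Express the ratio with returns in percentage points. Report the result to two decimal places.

β = Cov / Var = 0.0053 / 0.0169 = 0.3136
Treynor = (Rp − Rf) / β = (4.0% − 1.7%) / 0.3136 = 2.30 / 0.3136 = 7.3342

7.33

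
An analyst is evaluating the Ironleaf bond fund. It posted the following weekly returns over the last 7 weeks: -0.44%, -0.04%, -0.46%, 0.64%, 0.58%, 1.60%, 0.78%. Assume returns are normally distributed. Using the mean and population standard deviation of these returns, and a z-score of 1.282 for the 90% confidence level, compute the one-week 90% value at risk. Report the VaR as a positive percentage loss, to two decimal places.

0.50

Mean return μ = 2.660 / 7 = 0.3800%
Population std dev = √[3.3104 / 7] = 0.6877%
VaR = −(μ − z·σ) = −(0.3800 − 1.282 × 0.6877) = −(-0.5016) = 0.5016%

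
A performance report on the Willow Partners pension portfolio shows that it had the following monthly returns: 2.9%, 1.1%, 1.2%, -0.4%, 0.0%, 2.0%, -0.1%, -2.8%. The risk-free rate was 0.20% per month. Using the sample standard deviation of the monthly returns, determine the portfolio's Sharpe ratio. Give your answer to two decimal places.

0.17

r̄ = (2.9 + 1.1 + 1.2 − 0.4 + 0 + 2 − 0.1 − 2.8) / 8 = 3.90 / 8 = 0.4875%
Sample σ = √[Σ(r − r̄)² / 7] = √[21.1688 / 7] = √3.0241 = 1.7390%
Sharpe = (r̄ − rf) / σ = (0.4875 − 0.2) / 1.7390 = 0.2875 / 1.7390 = 0.1653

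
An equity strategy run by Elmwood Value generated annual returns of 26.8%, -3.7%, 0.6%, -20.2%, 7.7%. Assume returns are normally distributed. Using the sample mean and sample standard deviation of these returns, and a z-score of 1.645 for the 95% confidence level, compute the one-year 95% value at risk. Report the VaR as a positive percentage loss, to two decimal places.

Mean return μ = 11.20 / 5 = 2.2400%
Sample std dev = √[1174.5320 / 4] = 17.1357%
VaR = −(μ − z·σ) = −(2.2400 − 1.645 × 17.1357) = −(-25.9482) = 25.9482%

25.95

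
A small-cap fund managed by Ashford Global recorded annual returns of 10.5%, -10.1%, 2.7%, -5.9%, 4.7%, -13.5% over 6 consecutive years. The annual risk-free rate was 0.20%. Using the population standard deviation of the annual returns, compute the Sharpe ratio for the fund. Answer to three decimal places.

r̄ = (10.5 − 10.1 + 2.7 − 5.9 + 4.7 − 13.5) / 6 = -11.60 / 6 = -1.9333%
Population std dev = √[436.2733 / 6] = 8.5271%
Sharpe = (r̄ − rf) / σ = (-1.9333 − 0.2) / 8.5271 = -2.1333 / 8.5271 = -0.2502

-0.250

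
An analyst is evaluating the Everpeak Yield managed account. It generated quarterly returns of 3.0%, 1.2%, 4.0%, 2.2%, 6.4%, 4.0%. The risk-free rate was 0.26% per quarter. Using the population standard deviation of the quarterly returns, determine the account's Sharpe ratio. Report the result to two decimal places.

μ = (3 + 1.2 + 4 + 2.2 + 6.4 + 4) / 6 = 20.80 / 6 = 3.4667%
Population σ = √[Σ(r − μ)² / 6] = √[16.1333 / 6] = √2.6889 = 1.6398%
Sharpe = (μ − rf) / σ = (3.4667 − 0.26) / 1.6398 = 3.2067 / 1.6398 = 1.9555

1.96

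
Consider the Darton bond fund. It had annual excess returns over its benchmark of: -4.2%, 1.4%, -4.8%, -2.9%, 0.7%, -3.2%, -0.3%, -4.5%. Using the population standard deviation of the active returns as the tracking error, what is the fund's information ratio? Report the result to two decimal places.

μ = (-4.2 + 1.4 − 4.8 − 2.9 + 0.7 − 3.2 − 0.3 − 4.5) / 8 = -2.2250%
Population std dev = √[42.5150 / 8] = 2.3053%
IR = μ / tracking error = -2.2250 / 2.3053 = -0.9652

-0.97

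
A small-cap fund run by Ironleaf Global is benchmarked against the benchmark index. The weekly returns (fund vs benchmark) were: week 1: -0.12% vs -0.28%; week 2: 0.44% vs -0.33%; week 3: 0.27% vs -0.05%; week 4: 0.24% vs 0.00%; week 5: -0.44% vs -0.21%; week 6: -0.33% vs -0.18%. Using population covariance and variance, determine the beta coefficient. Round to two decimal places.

r̄p = 0.0100%,  r̄m = -0.1750%
Cov = Σ(rp − r̄p)(rm − r̄m) / 6 = 0.0062
Var(rm) = Σ(rm − r̄m)² / 6 = 0.0138
β = Cov / Var = 0.0062 / 0.0138 = 0.4493

0.45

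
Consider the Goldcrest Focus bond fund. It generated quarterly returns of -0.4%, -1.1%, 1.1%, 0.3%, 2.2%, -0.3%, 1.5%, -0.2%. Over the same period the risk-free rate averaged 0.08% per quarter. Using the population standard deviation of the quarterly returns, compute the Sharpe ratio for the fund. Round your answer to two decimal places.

0.30

r̄ = (-0.4 − 1.1 + 1.1 + 0.3 + 2.2 − 0.3 + 1.5 − 0.2) / 8 = 0.3875%
Σ(r − r̄)² = (-0.4 − 0.3875)² + (-1.1 − 0.3875)² + (1.1 − 0.3875)² + … = 8.6888
population σ = √(8.6888 / 8) = √1.0861 = 1.0422%
Sharpe = (r̄ − rf) / σ = (0.3875 − 0.08) / 1.0422 = 0.3075 / 1.0422 = 0.2950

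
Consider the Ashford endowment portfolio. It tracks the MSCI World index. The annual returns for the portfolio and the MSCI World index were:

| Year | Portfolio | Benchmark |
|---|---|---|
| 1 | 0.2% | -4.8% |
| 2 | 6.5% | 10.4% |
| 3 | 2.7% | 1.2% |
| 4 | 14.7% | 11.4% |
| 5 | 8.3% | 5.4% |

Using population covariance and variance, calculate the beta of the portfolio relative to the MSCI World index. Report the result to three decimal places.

r̄p = 6.4800%,  r̄m = 4.7200%
Cov = Σ(rp − r̄p)(rm − r̄m) / 5 = 25.8704
Var(rm) = Σ(rm − r̄m)² / 5 = 36.0736
β = Cov / Var = 25.8704 / 36.0736 = 0.7172

0.717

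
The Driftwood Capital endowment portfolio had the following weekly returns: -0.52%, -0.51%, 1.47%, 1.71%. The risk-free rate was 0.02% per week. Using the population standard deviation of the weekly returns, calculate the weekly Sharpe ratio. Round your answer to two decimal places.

r̄ = (-0.52 − 0.51 + 1.47 + 1.71) / 4 = 2.150 / 4 = 0.5375%
Population std dev = √[4.4599 / 4] = 1.0559%
Sharpe = (r̄ − rf) / σ = (0.5375 − 0.02) / 1.0559 = 0.5175 / 1.0559 = 0.4901

0.49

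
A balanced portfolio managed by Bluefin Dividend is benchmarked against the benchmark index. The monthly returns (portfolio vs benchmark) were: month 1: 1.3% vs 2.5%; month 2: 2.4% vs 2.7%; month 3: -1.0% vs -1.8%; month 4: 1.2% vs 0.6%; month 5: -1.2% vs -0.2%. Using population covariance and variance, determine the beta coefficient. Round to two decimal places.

0.73

r̄p = 0.5400%,  r̄m = 0.7600%
Cov = Σ(rp − r̄p)(rm − r̄m) / 5 = 2.0876
Var(rm) = Σ(rm − r̄m)² / 5 = 2.8584
β = Cov / Var = 2.0876 / 2.8584 = 0.7303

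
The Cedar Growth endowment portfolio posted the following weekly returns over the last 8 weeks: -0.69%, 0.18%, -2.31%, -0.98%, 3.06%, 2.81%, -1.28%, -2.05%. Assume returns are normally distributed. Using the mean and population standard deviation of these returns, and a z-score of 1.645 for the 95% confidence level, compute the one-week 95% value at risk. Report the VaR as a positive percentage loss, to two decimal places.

r̄ = (-0.69 + 0.18 − 2.31 − 0.98 + 3.06 + 2.81 − 1.28 − 2.05) / 8 = -1.260 / 8 = -0.1575%
Population std dev = √[29.7072 / 8] = 1.9270%
VaR = −(r̄ − z·σ) = −(-0.1575 − 1.645 × 1.9270) = −(-3.3274) = 3.3274%

3.33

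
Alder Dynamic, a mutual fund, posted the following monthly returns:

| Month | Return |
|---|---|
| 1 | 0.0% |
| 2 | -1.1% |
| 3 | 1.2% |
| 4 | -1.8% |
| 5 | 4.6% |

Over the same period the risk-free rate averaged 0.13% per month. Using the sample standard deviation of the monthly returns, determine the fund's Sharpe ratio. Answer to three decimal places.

0.179

r̄ = (0 − 1.1 + 1.2 − 1.8 + 4.6) / 5 = 2.90 / 5 = 0.5800%
Sample σ = √[Σ(r − r̄)² / 4] = √[25.3680 / 4] = √6.3420 = 2.5183%
Sharpe = (r̄ − rf) / σ = (0.5800 − 0.13) / 2.5183 = 0.4500 / 2.5183 = 0.1787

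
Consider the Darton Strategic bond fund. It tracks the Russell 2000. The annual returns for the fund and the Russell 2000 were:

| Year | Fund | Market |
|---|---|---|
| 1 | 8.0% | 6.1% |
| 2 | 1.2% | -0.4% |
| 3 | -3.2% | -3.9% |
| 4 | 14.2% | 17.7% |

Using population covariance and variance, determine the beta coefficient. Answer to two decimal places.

0.79

r̄p = 5.0500%,  r̄m = 4.8750%
Cov = Σ(rp − r̄p)(rm − r̄m) / 4 = 53.4163
Var(rm) = Σ(rm − r̄m)² / 4 = 67.7019
β = Cov / Var = 53.4163 / 67.7019 = 0.7890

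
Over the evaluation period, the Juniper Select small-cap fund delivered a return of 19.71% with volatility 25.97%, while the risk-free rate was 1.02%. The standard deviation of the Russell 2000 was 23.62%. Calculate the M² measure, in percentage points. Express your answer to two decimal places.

Sharpe = (Rp − Rf) / σp = (19.71% − 1.02%) / 25.97% = 0.7197
M² = Rf + Sharpe × σm = 1.02% + 0.7197 × 23.62% = 18.0193%

18.02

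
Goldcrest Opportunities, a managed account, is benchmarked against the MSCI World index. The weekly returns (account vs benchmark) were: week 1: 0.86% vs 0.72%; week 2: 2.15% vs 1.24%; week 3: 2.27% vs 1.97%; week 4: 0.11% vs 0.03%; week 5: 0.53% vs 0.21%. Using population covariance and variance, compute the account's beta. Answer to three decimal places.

1.172

r̄p = 1.1840%,  r̄m = 0.8340%
Cov = Σ(rp − r̄p)(rm − r̄m) / 5 = 0.5869
Var(rm) = Σ(rm − r̄m)² / 5 = 0.5008
β = Cov / Var = 0.5869 / 0.5008 = 1.1719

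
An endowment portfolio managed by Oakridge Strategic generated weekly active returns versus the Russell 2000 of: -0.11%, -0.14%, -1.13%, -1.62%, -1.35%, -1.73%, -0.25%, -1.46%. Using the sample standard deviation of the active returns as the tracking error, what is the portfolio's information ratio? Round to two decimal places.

μ = (-0.11 − 0.14 − 1.13 − 1.62 − 1.35 − 1.73 − 0.25 − 1.46) / 8 = -7.790 / 8 = -0.9738%
Sample std dev = √[3.3570 / 7] = 0.6925%
IR = μ / tracking error = -0.9738 / 0.6925 = -1.4062

-1.41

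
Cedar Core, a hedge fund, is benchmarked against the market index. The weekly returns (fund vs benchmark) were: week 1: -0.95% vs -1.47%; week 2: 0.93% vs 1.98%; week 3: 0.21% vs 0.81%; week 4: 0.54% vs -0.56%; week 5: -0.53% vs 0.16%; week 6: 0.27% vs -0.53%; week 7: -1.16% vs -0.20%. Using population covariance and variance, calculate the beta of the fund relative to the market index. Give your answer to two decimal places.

0.42

r̄p = -0.0986%,  r̄m = 0.0271%
Cov = Σ(rp − r̄p)(rm − r̄m) / 7 = 0.4469
Var(rm) = Σ(rm − r̄m)² / 7 = 1.0560
β = Cov / Var = 0.4469 / 1.0560 = 0.4232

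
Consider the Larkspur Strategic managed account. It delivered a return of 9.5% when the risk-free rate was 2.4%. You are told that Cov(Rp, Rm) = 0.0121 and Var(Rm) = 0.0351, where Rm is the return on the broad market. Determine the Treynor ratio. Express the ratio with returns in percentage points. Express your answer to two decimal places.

20.60

β = Cov / Var = 0.0121 / 0.0351 = 0.3447
Treynor = (Rp − Rf) / β = (9.5% − 2.4%) / 0.3447 = 7.10 / 0.3447 = 20.5976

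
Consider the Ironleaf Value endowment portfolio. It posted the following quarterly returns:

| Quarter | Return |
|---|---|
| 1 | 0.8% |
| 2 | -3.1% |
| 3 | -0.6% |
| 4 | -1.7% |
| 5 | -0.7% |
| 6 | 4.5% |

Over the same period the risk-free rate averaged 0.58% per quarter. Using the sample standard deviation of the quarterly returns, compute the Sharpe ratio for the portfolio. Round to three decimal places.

-0.273

r̄ = (0.8 − 3.1 − 0.6 − 1.7 − 0.7 + 4.5) / 6 = -0.80 / 6 = -0.1333%
Σ(r − r̄)² = (0.8 − (-0.1333))² + (-3.1 − (-0.1333))² + (-0.6 − (-0.1333))² + … = 34.1333
σ = √[34.1333 / 5] = 2.6128%
Sharpe = (r̄ − rf) / σ = (-0.1333 − 0.58) / 2.6128 = -0.7133 / 2.6128 = -0.2730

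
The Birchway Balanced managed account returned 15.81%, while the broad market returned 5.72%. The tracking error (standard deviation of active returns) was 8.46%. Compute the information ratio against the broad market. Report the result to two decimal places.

1.19

IR = (Rp − Rb) / TE = (15.81% − 5.72%) / 8.46% = 10.09% / 8.46% = 1.1927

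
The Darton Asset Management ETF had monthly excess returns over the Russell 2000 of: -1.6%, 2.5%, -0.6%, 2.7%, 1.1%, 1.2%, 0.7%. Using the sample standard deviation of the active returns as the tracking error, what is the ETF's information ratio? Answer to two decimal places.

0.55

r̄ = (-1.6 + 2.5 − 0.6 + 2.7 + 1.1 + 1.2 + 0.7) / 7 = 0.8571%
Σ(r − r̄)² = (-1.6 − 0.8571)² + (2.5 − 0.8571)² + … = 14.4571
sample σ = √(14.4571 / 6) = √2.4095 = 1.5523%
IR = r̄ / tracking error = 0.8571 / 1.5523 = 0.5521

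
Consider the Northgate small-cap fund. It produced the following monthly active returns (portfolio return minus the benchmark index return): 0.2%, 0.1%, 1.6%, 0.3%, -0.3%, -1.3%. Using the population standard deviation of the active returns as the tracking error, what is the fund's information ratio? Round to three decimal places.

r̄ = (0.2 + 0.1 + 1.6 + 0.3 − 0.3 − 1.3) / 6 = 0.60 / 6 = 0.1000%
Population std dev = √[4.4200 / 6] = 0.8583%
IR = r̄ / tracking error = 0.1000 / 0.8583 = 0.1165

0.117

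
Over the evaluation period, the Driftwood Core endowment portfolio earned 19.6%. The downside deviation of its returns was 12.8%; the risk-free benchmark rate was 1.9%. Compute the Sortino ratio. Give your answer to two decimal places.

1.38

Sortino = (Rp − Rf) / σd = (19.6% − 1.9%) / 12.8% = 17.70% / 12.8% = 1.3828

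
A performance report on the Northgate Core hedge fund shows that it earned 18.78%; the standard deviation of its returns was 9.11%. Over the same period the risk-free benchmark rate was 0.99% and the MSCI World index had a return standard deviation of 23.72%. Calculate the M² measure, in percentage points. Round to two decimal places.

Sharpe = (Rp − Rf) / σp = (18.78% − 0.99%) / 9.11% = 1.9528
M² = Rf + Sharpe × σm = 0.99% + 1.9528 × 23.72% = 47.3104%

47.31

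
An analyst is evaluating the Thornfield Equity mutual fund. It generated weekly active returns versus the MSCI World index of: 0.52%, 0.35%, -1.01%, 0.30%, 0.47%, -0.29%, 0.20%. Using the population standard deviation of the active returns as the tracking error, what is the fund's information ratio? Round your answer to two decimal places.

r̄ = (0.52 + 0.35 − 1.01 + 0.3 + 0.47 − 0.29 + 0.2) / 7 = 0.0771%
Population σ = √[Σ(r − r̄)² / 7] = √[1.8063 / 7] = √0.2580 = 0.5079%
IR = r̄ / tracking error = 0.0771 / 0.5079 = 0.1518

0.15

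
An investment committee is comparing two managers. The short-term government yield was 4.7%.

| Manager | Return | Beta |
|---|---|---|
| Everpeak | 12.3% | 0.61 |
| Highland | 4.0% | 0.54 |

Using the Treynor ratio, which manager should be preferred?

Everpeak

Everpeak: Treynor = (12.3% − 4.7%) / 0.61 = 12.459
Highland: Treynor = (4.0% − 4.7%) / 0.54 = -1.296
Highest: Everpeak (12.459).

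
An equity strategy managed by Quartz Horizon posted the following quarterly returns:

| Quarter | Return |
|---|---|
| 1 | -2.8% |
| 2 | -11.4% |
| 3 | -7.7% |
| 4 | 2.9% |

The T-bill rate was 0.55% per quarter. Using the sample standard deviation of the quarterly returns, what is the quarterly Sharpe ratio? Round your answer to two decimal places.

-0.86

Mean return r̄ = -19.00 / 4 = -4.7500%
Sample σ = √[Σ(r − r̄)² / 3] = √[115.2500 / 3] = √38.4167 = 6.1981%
Sharpe = (r̄ − rf) / σ = (-4.7500 − 0.55) / 6.1981 = -5.3000 / 6.1981 = -0.8551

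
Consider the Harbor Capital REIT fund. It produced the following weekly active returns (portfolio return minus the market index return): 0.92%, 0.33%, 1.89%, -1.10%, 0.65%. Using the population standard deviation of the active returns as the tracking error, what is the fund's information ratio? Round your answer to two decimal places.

r̄ = (0.92 + 0.33 + 1.89 − 1.1 + 0.65) / 5 = 2.690 / 5 = 0.5380%
Σ(r − r̄)² = (0.92 − 0.5380)² + (0.33 − 0.5380)² + (1.89 − 0.5380)² + … = 4.7127
σ = √[4.7127 / 5] = 0.9708%
IR = r̄ / tracking error = 0.5380 / 0.9708 = 0.5542

0.55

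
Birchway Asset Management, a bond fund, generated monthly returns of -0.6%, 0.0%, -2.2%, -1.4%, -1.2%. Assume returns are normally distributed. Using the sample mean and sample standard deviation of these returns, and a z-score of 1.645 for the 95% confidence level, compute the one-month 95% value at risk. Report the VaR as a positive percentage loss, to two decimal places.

Mean return r̄ = -5.40 / 5 = -1.0800%
Σ(r − r̄)² = 2.7680; sample σ = √(2.7680/4) = 0.8319%
VaR = −(r̄ − z·σ) = −(-1.0800 − 1.645 × 0.8319) = −(-2.4485) = 2.4485%

2.45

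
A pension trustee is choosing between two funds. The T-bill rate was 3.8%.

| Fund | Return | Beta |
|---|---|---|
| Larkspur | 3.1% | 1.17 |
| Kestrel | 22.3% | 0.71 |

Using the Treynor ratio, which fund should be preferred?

Larkspur: Treynor = (3.1% − 3.8%) / 1.17 = -0.598
Kestrel: Treynor = (22.3% − 3.8%) / 0.71 = 26.056
Highest: Kestrel (26.056).

Kestrel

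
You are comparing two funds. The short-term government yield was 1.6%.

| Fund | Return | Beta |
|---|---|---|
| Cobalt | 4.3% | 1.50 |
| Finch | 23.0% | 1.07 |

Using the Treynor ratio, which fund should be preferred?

Cobalt: Treynor = (4.3% − 1.6%) / 1.50 = 1.800
Finch: Treynor = (23.0% − 1.6%) / 1.07 = 20.000
Highest: Finch (20.000).

Finch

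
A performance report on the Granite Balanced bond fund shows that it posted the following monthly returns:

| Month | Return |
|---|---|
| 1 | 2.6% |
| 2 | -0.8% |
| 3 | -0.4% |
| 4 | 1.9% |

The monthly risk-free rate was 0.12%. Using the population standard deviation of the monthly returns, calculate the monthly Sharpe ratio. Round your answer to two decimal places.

0.49

r̄ = (2.6 − 0.8 − 0.4 + 1.9) / 4 = 0.8250%
Population σ = √[Σ(r − r̄)² / 4] = √[8.4475 / 4] = √2.1119 = 1.4532%
Sharpe = (r̄ − rf) / σ = (0.8250 − 0.12) / 1.4532 = 0.7050 / 1.4532 = 0.4851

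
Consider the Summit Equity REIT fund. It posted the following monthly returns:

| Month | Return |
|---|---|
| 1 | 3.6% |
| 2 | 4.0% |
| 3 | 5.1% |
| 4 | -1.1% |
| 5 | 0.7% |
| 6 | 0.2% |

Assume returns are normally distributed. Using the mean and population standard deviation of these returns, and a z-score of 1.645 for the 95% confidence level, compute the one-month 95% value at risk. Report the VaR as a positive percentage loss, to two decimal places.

r̄ = (3.6 + 4 + 5.1 − 1.1 + 0.7 + 0.2) / 6 = 12.50 / 6 = 2.0833%
Σ(r − r̄)² = (3.6 − 2.0833)² + (4 − 2.0833)² + … = 30.6683
population σ = √(30.6683 / 6) = √5.1114 = 2.2608%
VaR = −(r̄ − z·σ) = −(2.0833 − 1.645 × 2.2608) = −(-1.6357) = 1.6357%

1.64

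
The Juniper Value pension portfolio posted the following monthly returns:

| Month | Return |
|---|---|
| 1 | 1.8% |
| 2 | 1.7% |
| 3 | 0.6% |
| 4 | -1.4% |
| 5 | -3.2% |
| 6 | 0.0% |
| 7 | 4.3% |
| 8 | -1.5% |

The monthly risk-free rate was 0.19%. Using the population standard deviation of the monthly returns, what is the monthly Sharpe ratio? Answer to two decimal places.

Mean return μ = 2.30 / 8 = 0.2875%
Population σ = √[Σ(r − μ)² / 8] = √[38.7688 / 8] = √4.8461 = 2.2014%
Sharpe = (μ − rf) / σ = (0.2875 − 0.19) / 2.2014 = 0.0975 / 2.2014 = 0.0443

0.04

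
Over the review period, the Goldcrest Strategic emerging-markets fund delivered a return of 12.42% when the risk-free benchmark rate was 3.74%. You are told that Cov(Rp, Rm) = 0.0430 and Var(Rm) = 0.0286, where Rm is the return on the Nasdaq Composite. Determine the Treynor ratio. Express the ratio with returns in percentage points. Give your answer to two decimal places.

β = Cov / Var = 0.0430 / 0.0286 = 1.5035
Treynor = (Rp − Rf) / β = (12.42% − 3.74%) / 1.5035 = 8.68 / 1.5035 = 5.7732

5.77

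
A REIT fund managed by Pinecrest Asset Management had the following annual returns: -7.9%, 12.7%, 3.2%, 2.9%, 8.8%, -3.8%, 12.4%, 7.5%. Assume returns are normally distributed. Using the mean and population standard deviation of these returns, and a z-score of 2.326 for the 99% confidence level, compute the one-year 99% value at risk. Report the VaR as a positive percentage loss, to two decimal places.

r̄ = (-7.9 + 12.7 + 3.2 + 2.9 + 8.8 − 3.8 + 12.4 + 7.5) / 8 = 4.4750%
Σ(r − r̄)² = (-7.9 − 4.4750)² + (12.7 − 4.4750)² + (3.2 − 4.4750)² + … = 384.0350
population σ = √(384.0350 / 8) = √48.0044 = 6.9285%
VaR = −(r̄ − z·σ) = −(4.4750 − 2.326 × 6.9285) = −(-11.6407) = 11.6407%

11.64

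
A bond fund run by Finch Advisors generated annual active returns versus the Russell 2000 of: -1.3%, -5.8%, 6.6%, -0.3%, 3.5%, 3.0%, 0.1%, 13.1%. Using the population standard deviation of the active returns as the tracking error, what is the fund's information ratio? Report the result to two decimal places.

0.44

Mean return r̄ = 18.90 / 8 = 2.3625%
Σ(r − r̄)² = (-1.3 − 2.3625)² + (-5.8 − 2.3625)² + (6.6 − 2.3625)² + … = 227.1988
σ = √[227.1988 / 8] = 5.3292%
IR = r̄ / tracking error = 2.3625 / 5.3292 = 0.4433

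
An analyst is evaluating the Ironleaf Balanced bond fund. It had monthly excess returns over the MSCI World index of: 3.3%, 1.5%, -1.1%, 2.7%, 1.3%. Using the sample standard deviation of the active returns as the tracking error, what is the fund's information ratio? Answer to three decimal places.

μ = (3.3 + 1.5 − 1.1 + 2.7 + 1.3) / 5 = 7.70 / 5 = 1.5400%
Σ(r − μ)² = 11.4720; sample σ = √(11.4720/4) = 1.6935%
IR = μ / tracking error = 1.5400 / 1.6935 = 0.9094

0.909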